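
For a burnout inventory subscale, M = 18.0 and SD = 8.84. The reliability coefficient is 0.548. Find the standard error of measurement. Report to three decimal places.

5.943

SEM = SD · √(1 − ρ) = 8.84 × √0.452 = 8.84 × 0.6723 = 5.9432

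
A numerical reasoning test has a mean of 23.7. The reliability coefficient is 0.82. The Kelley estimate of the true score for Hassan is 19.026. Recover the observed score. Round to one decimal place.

T̂ = ρX + (1 − ρ)μ  ⇒  X = (T̂ − (1 − ρ)μ) / ρ
X = (19.026 − 0.18 × 23.7) / 0.82 = (19.026 − 4.266) / 0.82 = 14.760 / 0.82 = 18.000

18.0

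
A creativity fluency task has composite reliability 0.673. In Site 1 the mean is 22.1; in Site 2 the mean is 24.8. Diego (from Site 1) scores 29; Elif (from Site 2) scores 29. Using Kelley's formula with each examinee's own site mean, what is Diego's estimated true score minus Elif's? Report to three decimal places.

-0.883

T̂_Diego = 0.673(29) + 0.327(22.1) = 26.74370
T̂_Elif = 0.673(29) + 0.327(24.8) = 27.62660
Difference = 26.74370 − 27.62660 = -0.88290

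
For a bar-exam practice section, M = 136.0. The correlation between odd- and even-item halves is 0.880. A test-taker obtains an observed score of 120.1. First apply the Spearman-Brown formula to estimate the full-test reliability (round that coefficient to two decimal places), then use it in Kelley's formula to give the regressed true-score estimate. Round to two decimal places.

Spearman-Brown: ρ = 2r/(1 + r) = 2(0.880)/(1 + 0.880) = 1.7600/1.880 = 0.9362 → 0.94
T̂ = 0.94(120.1) + 0.06(136.0) = 112.894 + 8.160 = 121.054 → 121.05

121.05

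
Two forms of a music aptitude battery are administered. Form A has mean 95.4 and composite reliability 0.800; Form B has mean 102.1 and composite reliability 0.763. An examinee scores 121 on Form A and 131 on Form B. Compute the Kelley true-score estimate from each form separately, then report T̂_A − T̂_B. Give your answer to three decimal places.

T̂_A = 0.800(121) + 0.200(95.4) = 115.88000
T̂_B = 0.763(131) + 0.237(102.1) = 124.15070
T̂_A − T̂_B = -8.27070

-8.271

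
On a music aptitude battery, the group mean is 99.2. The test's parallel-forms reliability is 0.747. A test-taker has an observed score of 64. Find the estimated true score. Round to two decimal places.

72.91

T̂ = 0.747(64) + 0.253(99.2) = 47.808 + 25.0976 = 72.906 → 72.91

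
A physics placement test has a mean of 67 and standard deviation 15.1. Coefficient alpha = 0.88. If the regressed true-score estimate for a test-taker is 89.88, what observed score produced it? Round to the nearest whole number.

T̂ = ρX + (1 − ρ)μ  ⇒  X = (T̂ − (1 − ρ)μ) / ρ
X = (89.88 − 0.12 × 67) / 0.88 = (89.88 − 8.04) / 0.88 = 81.84 / 0.88 = 93.00

93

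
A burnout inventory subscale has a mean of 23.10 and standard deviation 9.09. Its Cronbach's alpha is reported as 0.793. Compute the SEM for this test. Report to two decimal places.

SEM = SD · √(1 − ρ) = 9.09 × √0.207 = 9.09 × 0.4550 = 4.136

4.14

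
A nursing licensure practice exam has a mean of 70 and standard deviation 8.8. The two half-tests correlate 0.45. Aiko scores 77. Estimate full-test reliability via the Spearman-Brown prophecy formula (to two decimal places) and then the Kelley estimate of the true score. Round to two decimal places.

Spearman-Brown: ρ = 2r/(1 + r) = 2(0.45)/(1 + 0.45) = 0.900/1.45 = 0.6207 → 0.62
T̂ = 0.62(77) + 0.38(70) = 47.74 + 26.60 = 74.340 → 74.34

74.34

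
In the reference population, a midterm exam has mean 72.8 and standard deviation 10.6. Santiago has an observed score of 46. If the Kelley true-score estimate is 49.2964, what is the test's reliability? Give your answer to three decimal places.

0.877

T̂ = ρX + (1 − ρ)μ  ⇒  T̂ − μ = ρ(X − μ)
ρ = (T̂ − μ)/(X − μ) = (49.2964 − 72.8) / (46 − 72.8) = -23.5036 / -26.8 = 0.87700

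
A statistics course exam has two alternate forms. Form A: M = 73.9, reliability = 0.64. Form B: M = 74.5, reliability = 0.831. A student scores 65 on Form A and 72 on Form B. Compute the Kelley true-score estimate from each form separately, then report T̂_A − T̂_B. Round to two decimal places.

T̂_A = 0.64(65) + 0.36(73.9) = 68.2040
T̂_B = 0.831(72) + 0.169(74.5) = 72.4225
T̂_A − T̂_B = -4.2185

-4.22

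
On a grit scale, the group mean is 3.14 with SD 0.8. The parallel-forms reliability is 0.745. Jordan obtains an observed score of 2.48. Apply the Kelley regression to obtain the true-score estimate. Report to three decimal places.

T̂ = 0.745(2.48) + 0.255(3.14) = 1.84760 + 0.80070 = 2.6483 → 2.648

2.648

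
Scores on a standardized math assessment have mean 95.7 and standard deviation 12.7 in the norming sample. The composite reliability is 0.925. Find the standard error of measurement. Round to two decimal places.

3.48

SEM = SD · √(1 − ρ) = 12.7 × √0.075 = 12.7 × 0.2739 = 3.478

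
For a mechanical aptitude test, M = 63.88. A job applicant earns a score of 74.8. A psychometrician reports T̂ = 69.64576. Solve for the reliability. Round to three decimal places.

T̂ = ρX + (1 − ρ)μ  ⇒  T̂ − μ = ρ(X − μ)
ρ = (T̂ − μ)/(X − μ) = (69.64576 − 63.88) / (74.8 − 63.88) = 5.76576 / 10.92 = 0.52800

0.528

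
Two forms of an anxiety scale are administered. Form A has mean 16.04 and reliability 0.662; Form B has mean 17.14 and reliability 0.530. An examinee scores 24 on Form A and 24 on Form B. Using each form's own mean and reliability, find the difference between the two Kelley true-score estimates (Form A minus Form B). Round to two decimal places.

T̂_A = 0.662(24) + 0.338(16.04) = 21.3095
T̂_B = 0.530(24) + 0.470(17.14) = 20.7758
T̂_A − T̂_B = 0.5337

0.53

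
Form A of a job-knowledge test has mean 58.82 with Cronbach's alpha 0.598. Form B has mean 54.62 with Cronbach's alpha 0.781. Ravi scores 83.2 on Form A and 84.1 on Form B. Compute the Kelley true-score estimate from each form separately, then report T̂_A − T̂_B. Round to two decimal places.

-4.24

T̂_A = 0.598(83.2) + 0.402(58.82) = 73.3992
T̂_B = 0.781(84.1) + 0.219(54.62) = 77.6439
T̂_A − T̂_B = -4.2446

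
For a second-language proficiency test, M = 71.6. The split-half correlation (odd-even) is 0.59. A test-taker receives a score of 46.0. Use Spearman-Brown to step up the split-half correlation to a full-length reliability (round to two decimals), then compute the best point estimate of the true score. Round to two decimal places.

Spearman-Brown: ρ = 2r/(1 + r) = 2(0.59)/(1 + 0.59) = 1.180/1.59 = 0.7421 → 0.74
T̂ = 0.74(46.0) + 0.26(71.6) = 34.040 + 18.616 = 52.656 → 52.66

52.66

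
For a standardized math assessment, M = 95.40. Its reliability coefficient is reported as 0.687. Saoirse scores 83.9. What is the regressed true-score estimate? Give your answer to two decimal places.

T̂ = 0.687(83.9) + 0.313(95.40) = 57.6393 + 29.86020 = 87.500 → 87.50

87.50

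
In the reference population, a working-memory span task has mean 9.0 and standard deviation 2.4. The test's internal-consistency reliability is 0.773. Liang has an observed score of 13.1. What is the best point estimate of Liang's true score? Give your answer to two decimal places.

T̂ = 0.773(13.1) + 0.227(9.0) = 10.1263 + 2.0430 = 12.169 → 12.17

12.17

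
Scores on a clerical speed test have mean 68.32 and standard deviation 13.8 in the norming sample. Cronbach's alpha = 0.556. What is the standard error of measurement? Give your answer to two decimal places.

SEM = SD · √(1 − ρ) = 13.8 × √0.444 = 13.8 × 0.6663 = 9.195

9.20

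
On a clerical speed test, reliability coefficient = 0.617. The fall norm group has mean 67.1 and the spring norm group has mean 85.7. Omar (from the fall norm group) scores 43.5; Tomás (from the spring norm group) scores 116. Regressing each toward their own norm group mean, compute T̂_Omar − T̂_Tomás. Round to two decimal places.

T̂_Omar = 0.617(43.5) + 0.383(67.1) = 52.5388
T̂_Tomás = 0.617(116) + 0.383(85.7) = 104.3951
Difference = 52.5388 − 104.3951 = -51.8563

-51.86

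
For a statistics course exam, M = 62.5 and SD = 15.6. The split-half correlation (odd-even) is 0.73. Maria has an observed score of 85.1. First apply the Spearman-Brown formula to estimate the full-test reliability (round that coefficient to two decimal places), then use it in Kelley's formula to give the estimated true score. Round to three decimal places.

81.484

Spearman-Brown: ρ = 2r/(1 + r) = 2(0.73)/(1 + 0.73) = 1.460/1.73 = 0.8439 → 0.84
T̂ = ρX + (1 − ρ)μ
  = 0.84 × 85.1 + 0.16 × 62.5
  = 71.484 + 10.000
  = 81.4840
  ≈ 81.484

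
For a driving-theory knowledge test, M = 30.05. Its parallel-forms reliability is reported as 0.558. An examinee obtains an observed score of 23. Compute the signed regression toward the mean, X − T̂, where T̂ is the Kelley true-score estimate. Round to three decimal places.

-3.116

T̂ = 0.558(23) + 0.442(30.05) = 12.834 + 13.28210 = 26.11610 → 26.1161
X − T̂ = 23 − 26.1161 = -3.1161 → -3.116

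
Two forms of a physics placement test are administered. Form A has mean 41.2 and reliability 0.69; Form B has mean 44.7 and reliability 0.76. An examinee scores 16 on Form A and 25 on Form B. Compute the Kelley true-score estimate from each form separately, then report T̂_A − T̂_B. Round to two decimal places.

-5.92

T̂_A = 0.69(16) + 0.31(41.2) = 23.8120
T̂_B = 0.76(25) + 0.24(44.7) = 29.7280
T̂_A − T̂_B = -5.9160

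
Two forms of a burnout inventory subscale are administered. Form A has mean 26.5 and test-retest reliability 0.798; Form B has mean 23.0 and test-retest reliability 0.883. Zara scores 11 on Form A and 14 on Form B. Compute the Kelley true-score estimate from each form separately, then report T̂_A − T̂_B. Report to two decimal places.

-0.92

T̂_A = 0.798(11) + 0.202(26.5) = 14.1310
T̂_B = 0.883(14) + 0.117(23.0) = 15.0530
T̂_A − T̂_B = -0.9220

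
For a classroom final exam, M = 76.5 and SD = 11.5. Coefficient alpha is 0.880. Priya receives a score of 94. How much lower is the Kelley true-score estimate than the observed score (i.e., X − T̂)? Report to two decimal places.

2.10

T̂ = 0.880(94) + 0.120(76.5) = 82.720 + 9.1800 = 91.9000 → 91.900
X − T̂ = 94 − 91.900 = 2.100 → 2.10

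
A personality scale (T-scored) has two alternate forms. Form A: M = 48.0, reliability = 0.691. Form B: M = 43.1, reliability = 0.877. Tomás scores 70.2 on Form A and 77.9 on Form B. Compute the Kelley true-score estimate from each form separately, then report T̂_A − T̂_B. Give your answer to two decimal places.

T̂_A = 0.691(70.2) + 0.309(48.0) = 63.3402
T̂_B = 0.877(77.9) + 0.123(43.1) = 73.6196
T̂_A − T̂_B = -10.2794

-10.28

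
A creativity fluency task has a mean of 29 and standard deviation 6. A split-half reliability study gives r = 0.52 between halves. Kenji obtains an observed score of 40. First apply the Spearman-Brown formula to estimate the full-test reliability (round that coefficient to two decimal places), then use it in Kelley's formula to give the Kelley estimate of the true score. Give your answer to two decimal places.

Spearman-Brown: ρ = 2r/(1 + r) = 2(0.52)/(1 + 0.52) = 1.040/1.52 = 0.6842 → 0.68
T̂ = ρX + (1 − ρ)μ
  = 0.68 × 40 + 0.32 × 29
  = 27.20 + 9.28
  = 36.480
  ≈ 36.48

36.48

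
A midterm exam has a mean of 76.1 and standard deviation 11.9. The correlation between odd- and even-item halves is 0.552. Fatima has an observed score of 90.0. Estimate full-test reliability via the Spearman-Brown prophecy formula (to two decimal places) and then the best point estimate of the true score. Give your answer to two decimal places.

Spearman-Brown: ρ = 2r/(1 + r) = 2(0.552)/(1 + 0.552) = 1.1040/1.552 = 0.7113 → 0.71
T̂ = 0.71(90.0) + 0.29(76.1) = 63.900 + 22.069 = 85.969 → 85.97

85.97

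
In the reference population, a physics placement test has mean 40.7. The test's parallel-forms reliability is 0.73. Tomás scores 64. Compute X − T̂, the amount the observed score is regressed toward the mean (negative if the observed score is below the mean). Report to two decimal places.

Regress the observed score toward the mean by the unreliability: T̂ = 0.73·64 + 0.27·40.7 = 46.72 + 10.989 = 57.7090.
X − T̂ = 64 − 57.709 = 6.291 → 6.29

6.29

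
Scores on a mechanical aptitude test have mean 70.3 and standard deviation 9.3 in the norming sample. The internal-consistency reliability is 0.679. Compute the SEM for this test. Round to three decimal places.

5.269

SEM = SD · √(1 − ρ) = 9.3 × √0.321 = 9.3 × 0.5666 = 5.2691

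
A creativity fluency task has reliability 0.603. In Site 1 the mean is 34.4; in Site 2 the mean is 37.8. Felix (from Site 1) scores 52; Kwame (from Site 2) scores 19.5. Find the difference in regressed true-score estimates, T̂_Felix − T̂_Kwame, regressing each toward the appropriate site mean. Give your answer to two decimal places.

T̂_Felix = 0.603(52) + 0.397(34.4) = 45.0128
T̂_Kwame = 0.603(19.5) + 0.397(37.8) = 26.7651
Difference = 45.0128 − 26.7651 = 18.2477

18.25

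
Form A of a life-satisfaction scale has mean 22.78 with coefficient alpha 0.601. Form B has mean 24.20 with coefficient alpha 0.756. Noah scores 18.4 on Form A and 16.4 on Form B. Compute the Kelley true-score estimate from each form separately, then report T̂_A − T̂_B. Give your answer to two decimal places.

1.84

T̂_A = 0.601(18.4) + 0.399(22.78) = 20.1476
T̂_B = 0.756(16.4) + 0.244(24.20) = 18.3032
T̂_A − T̂_B = 1.8444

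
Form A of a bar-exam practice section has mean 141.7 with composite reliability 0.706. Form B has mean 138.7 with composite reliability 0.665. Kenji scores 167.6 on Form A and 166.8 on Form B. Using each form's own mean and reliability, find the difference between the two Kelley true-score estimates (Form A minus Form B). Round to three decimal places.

2.599

T̂_A = 0.706(167.6) + 0.294(141.7) = 159.98540
T̂_B = 0.665(166.8) + 0.335(138.7) = 157.38650
T̂_A − T̂_B = 2.59890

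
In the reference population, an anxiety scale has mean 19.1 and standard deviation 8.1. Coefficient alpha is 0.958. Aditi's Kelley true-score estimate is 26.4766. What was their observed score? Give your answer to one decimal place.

T̂ = ρX + (1 − ρ)μ  ⇒  X = (T̂ − (1 − ρ)μ) / ρ
X = (26.4766 − 0.042 × 19.1) / 0.958 = (26.4766 − 0.8022) / 0.958 = 25.6744 / 0.958 = 26.800

26.8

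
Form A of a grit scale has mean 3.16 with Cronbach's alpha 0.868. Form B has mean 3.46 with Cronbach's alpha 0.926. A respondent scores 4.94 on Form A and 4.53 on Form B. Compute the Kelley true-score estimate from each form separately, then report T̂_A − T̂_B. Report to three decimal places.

0.254

T̂_A = 0.868(4.94) + 0.132(3.16) = 4.70504
T̂_B = 0.926(4.53) + 0.074(3.46) = 4.45082
T̂_A − T̂_B = 0.25422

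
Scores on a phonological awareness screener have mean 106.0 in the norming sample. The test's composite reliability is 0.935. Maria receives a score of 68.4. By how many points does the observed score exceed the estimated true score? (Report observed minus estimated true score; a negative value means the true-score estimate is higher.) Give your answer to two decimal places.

-2.44

T̂ = ρX + (1 − ρ)μ
  = 0.935 × 68.4 + 0.065 × 106.0
  = 63.9540 + 6.8900
  = 70.8440
  ≈ 70.844
X − T̂ = 68.4 − 70.844 = -2.444 → -2.44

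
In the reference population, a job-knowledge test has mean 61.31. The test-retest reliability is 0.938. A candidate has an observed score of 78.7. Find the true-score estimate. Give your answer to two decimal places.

Weight the observed score by reliability and the mean by (1 − reliability): T̂ = 0.938·78.7 + 0.062·61.31 = 73.8206 + 3.80122 = 77.622.

77.62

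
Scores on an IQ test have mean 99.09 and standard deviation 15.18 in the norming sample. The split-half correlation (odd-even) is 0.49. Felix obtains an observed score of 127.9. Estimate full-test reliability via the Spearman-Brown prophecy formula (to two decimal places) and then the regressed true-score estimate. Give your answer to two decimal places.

118.10

Spearman-Brown: ρ = 2r/(1 + r) = 2(0.49)/(1 + 0.49) = 0.980/1.49 = 0.6577 → 0.66
T̂ = ρX + (1 − ρ)μ
  = 0.66 × 127.9 + 0.34 × 99.09
  = 84.414 + 33.6906
  = 118.105
  ≈ 118.10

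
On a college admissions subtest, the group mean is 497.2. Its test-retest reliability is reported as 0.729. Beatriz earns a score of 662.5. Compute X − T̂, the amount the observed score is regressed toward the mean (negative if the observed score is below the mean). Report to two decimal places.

T̂ = ρX + (1 − ρ)μ
  = 0.729 × 662.5 + 0.271 × 497.2
  = 482.9625 + 134.7412
  = 617.7037
  ≈ 617.704
X − T̂ = 662.5 − 617.704 = 44.796 → 44.80

44.80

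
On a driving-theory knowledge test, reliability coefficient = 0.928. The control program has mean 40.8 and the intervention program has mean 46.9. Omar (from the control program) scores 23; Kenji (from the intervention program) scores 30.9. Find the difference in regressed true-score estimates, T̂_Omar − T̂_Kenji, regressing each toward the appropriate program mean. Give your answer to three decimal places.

T̂_Omar = 0.928(23) + 0.072(40.8) = 24.28160
T̂_Kenji = 0.928(30.9) + 0.072(46.9) = 32.05200
Difference = 24.28160 − 32.05200 = -7.77040

-7.770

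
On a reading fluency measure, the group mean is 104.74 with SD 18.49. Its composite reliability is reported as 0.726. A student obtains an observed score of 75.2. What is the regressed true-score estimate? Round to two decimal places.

T̂ = ρX + (1 − ρ)μ
  = 0.726 × 75.2 + 0.274 × 104.74
  = 54.5952 + 28.69876
  = 83.294
  ≈ 83.29

83.29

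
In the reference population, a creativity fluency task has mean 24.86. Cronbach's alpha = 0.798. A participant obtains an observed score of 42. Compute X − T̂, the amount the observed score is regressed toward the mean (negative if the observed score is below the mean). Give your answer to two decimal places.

Regress the observed score toward the mean by the unreliability: T̂ = 0.798·42 + 0.202·24.86 = 33.516 + 5.02172 = 38.5377.
X − T̂ = 42 − 38.538 = 3.462 → 3.46

3.46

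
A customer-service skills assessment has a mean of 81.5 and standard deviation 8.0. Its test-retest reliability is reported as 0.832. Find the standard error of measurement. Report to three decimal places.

SEM = SD · √(1 − ρ) = 8.0 × √0.168 = 8.0 × 0.4099 = 3.2790

3.279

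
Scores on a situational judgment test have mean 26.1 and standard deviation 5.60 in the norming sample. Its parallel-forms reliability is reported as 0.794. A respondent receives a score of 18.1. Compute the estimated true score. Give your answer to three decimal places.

19.748

Kelley's formula gives T̂ = 0.794·18.1 + 0.206·26.1 = 14.3714 + 5.3766 = 19.7480.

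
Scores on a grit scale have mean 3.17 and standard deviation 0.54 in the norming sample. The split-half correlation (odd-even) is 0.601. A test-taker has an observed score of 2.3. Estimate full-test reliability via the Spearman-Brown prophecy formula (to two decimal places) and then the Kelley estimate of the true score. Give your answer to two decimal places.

Spearman-Brown: ρ = 2r/(1 + r) = 2(0.601)/(1 + 0.601) = 1.2020/1.601 = 0.7508 → 0.75
T̂ = 0.75(2.3) + 0.25(3.17) = 1.725 + 0.7925 = 2.518 → 2.52

2.52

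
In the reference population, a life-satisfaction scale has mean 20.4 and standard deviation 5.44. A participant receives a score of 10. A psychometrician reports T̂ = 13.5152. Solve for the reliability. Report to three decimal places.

T̂ = ρX + (1 − ρ)μ  ⇒  T̂ − μ = ρ(X − μ)
ρ = (T̂ − μ)/(X − μ) = (13.5152 − 20.4) / (10 − 20.4) = -6.8848 / -10.4 = 0.66200

0.662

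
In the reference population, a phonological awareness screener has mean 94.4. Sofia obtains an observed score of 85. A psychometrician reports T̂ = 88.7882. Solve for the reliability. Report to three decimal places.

T̂ = ρX + (1 − ρ)μ  ⇒  T̂ − μ = ρ(X − μ)
ρ = (T̂ − μ)/(X − μ) = (88.7882 − 94.4) / (85 − 94.4) = -5.6118 / -9.4 = 0.59700

0.597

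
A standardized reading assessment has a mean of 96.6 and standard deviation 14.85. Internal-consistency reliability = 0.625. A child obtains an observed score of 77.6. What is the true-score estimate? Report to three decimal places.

84.725

Weight the observed score by reliability and the mean by (1 − reliability): T̂ = 0.625·77.6 + 0.375·96.6 = 48.5000 + 36.2250 = 84.7250.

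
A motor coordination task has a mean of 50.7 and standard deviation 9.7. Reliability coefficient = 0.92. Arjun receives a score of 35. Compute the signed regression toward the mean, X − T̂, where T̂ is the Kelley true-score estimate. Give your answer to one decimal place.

-1.3

Weight the observed score by reliability and the mean by (1 − reliability): T̂ = 0.92·35 + 0.08·50.7 = 32.20 + 4.056 = 36.256.
X − T̂ = 35 − 36.26 = -1.26 → -1.3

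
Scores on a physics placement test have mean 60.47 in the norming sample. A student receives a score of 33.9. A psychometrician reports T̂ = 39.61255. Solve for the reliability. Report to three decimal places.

0.785

T̂ = ρX + (1 − ρ)μ  ⇒  T̂ − μ = ρ(X − μ)
ρ = (T̂ − μ)/(X − μ) = (39.61255 − 60.47) / (33.9 − 60.47) = -20.85745 / -26.57 = 0.78500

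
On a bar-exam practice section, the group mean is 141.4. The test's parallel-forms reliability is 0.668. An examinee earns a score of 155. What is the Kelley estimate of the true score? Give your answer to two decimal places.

150.48

T̂ = ρX + (1 − ρ)μ
  = 0.668 × 155 + 0.332 × 141.4
  = 103.540 + 46.9448
  = 150.485
  ≈ 150.48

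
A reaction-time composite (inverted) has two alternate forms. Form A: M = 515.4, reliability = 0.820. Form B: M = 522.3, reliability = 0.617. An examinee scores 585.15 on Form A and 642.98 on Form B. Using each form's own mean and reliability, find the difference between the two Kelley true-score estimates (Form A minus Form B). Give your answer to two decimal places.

-24.16

T̂_A = 0.820(585.15) + 0.180(515.4) = 572.5950
T̂_B = 0.617(642.98) + 0.383(522.3) = 596.7596
T̂_A − T̂_B = -24.1646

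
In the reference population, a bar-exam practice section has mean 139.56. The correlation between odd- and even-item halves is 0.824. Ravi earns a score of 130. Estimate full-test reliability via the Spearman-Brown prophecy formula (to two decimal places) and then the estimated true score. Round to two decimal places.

Spearman-Brown: ρ = 2r/(1 + r) = 2(0.824)/(1 + 0.824) = 1.6480/1.824 = 0.9035 → 0.90
T̂ = ρX + (1 − ρ)μ
  = 0.90 × 130 + 0.10 × 139.56
  = 117.00 + 13.9560
  = 130.956
  ≈ 130.96

130.96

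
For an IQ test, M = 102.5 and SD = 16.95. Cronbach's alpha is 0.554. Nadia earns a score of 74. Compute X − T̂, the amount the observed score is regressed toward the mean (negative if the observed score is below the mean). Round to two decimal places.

Weight the observed score by reliability and the mean by (1 − reliability): T̂ = 0.554·74 + 0.446·102.5 = 40.996 + 45.7150 = 86.7110.
X − T̂ = 74 − 86.711 = -12.711 → -12.71

-12.71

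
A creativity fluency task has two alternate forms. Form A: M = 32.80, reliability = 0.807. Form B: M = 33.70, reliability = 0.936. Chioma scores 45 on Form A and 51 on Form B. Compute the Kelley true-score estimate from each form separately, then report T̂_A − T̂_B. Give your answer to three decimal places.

T̂_A = 0.807(45) + 0.193(32.80) = 42.64540
T̂_B = 0.936(51) + 0.064(33.70) = 49.89280
T̂_A − T̂_B = -7.24740

-7.247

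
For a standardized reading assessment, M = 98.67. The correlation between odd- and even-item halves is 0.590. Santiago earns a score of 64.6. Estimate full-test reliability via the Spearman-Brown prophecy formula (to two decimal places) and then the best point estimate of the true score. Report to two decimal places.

Spearman-Brown: ρ = 2r/(1 + r) = 2(0.590)/(1 + 0.590) = 1.1800/1.590 = 0.7421 → 0.74
Kelley's formula gives T̂ = 0.74·64.6 + 0.26·98.67 = 47.804 + 25.6542 = 73.458.

73.46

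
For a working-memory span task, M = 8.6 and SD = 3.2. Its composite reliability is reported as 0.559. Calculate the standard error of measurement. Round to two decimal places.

SEM = SD · √(1 − ρ) = 3.2 × √0.441 = 3.2 × 0.6641 = 2.125

2.13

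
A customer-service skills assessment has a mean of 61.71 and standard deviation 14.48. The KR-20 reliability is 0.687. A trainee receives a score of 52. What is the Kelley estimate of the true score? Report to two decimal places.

55.04

T̂ = ρX + (1 − ρ)μ
  = 0.687 × 52 + 0.313 × 61.71
  = 35.724 + 19.31523
  = 55.039
  ≈ 55.04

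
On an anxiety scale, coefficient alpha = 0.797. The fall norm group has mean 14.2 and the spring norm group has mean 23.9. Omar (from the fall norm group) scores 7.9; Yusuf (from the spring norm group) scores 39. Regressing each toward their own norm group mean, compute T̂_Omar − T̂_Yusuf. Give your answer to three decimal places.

-26.756

T̂_Omar = 0.797(7.9) + 0.203(14.2) = 9.17890
T̂_Yusuf = 0.797(39) + 0.203(23.9) = 35.93470
Difference = 9.17890 − 35.93470 = -26.75580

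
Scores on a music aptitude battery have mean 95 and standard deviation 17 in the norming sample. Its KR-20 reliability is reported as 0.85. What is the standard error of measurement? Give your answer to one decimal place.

6.6

SEM = SD · √(1 − ρ) = 17 × √0.15 = 17 × 0.3873 = 6.584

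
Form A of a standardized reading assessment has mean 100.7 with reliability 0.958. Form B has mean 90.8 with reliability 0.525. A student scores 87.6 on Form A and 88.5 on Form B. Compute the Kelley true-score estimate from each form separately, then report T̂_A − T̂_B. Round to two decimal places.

-1.44

T̂_A = 0.958(87.6) + 0.042(100.7) = 88.1502
T̂_B = 0.525(88.5) + 0.475(90.8) = 89.5925
T̂_A − T̂_B = -1.4423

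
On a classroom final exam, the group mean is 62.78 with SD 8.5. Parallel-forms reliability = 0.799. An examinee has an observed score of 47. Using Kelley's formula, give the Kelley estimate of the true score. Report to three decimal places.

50.172

T̂ = 0.799(47) + 0.201(62.78) = 37.553 + 12.61878 = 50.1718 → 50.172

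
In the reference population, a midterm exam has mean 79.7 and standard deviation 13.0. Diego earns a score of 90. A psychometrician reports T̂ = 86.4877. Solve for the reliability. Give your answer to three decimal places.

0.659

T̂ = ρX + (1 − ρ)μ  ⇒  T̂ − μ = ρ(X − μ)
ρ = (T̂ − μ)/(X − μ) = (86.4877 − 79.7) / (90 − 79.7) = 6.7877 / 10.3 = 0.65900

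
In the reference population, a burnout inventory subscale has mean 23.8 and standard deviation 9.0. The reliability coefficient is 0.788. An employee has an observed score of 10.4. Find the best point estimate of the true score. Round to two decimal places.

T̂ = ρX + (1 − ρ)μ
  = 0.788 × 10.4 + 0.212 × 23.8
  = 8.1952 + 5.0456
  = 13.241
  ≈ 13.24

13.24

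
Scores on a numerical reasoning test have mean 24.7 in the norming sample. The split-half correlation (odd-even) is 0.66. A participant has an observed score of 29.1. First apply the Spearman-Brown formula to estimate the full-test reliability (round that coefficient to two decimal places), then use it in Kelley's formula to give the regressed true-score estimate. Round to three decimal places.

28.220

Spearman-Brown: ρ = 2r/(1 + r) = 2(0.66)/(1 + 0.66) = 1.320/1.66 = 0.7952 → 0.80
T̂ = ρX + (1 − ρ)μ
  = 0.80 × 29.1 + 0.20 × 24.7
  = 23.280 + 4.940
  = 28.2200
  ≈ 28.220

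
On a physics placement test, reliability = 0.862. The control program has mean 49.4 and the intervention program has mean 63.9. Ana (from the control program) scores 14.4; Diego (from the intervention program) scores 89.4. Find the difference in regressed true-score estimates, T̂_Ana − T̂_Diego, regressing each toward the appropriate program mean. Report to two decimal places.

T̂_Ana = 0.862(14.4) + 0.138(49.4) = 19.2300
T̂_Diego = 0.862(89.4) + 0.138(63.9) = 85.8810
Difference = 19.2300 − 85.8810 = -66.6510

-66.65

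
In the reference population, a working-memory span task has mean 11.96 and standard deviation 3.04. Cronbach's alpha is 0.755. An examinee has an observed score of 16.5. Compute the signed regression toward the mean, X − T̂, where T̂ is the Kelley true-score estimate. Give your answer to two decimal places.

1.11

T̂ = ρX + (1 − ρ)μ
  = 0.755 × 16.5 + 0.245 × 11.96
  = 12.4575 + 2.93020
  = 15.3877
  ≈ 15.388
X − T̂ = 16.5 − 15.388 = 1.112 → 1.11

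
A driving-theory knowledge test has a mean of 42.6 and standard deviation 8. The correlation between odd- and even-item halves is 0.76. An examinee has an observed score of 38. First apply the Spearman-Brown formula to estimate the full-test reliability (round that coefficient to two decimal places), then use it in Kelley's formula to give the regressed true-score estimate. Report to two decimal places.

38.64

Spearman-Brown: ρ = 2r/(1 + r) = 2(0.76)/(1 + 0.76) = 1.520/1.76 = 0.8636 → 0.86
Kelley's formula gives T̂ = 0.86·38 + 0.14·42.6 = 32.68 + 5.964 = 38.644.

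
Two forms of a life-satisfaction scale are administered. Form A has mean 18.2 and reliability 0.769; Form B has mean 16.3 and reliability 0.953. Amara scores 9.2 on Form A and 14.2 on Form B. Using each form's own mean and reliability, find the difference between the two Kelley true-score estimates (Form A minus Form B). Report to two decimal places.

T̂_A = 0.769(9.2) + 0.231(18.2) = 11.2790
T̂_B = 0.953(14.2) + 0.047(16.3) = 14.2987
T̂_A − T̂_B = -3.0197

-3.02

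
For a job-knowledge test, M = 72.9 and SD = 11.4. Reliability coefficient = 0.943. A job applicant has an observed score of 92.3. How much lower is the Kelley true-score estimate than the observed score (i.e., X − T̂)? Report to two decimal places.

1.11

T̂ = ρX + (1 − ρ)μ
  = 0.943 × 92.3 + 0.057 × 72.9
  = 87.0389 + 4.1553
  = 91.1942
  ≈ 91.194
X − T̂ = 92.3 − 91.194 = 1.106 → 1.11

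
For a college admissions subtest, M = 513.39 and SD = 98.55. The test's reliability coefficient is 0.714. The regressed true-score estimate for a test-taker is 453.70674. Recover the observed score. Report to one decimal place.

429.8

T̂ = ρX + (1 − ρ)μ  ⇒  X = (T̂ − (1 − ρ)μ) / ρ
X = (453.70674 − 0.286 × 513.39) / 0.714 = (453.70674 − 146.82954) / 0.714 = 306.87720 / 0.714 = 429.800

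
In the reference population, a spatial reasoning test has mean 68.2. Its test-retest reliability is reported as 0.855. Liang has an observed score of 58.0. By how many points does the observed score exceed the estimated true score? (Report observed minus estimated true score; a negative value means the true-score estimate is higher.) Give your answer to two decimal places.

T̂ = ρX + (1 − ρ)μ
  = 0.855 × 58.0 + 0.145 × 68.2
  = 49.5900 + 9.8890
  = 59.4790
  ≈ 59.479
X − T̂ = 58.0 − 59.479 = -1.479 → -1.48

-1.48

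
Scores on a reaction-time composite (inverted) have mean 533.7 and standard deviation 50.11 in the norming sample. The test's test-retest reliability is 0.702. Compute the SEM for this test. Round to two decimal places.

SEM = SD · √(1 − ρ) = 50.11 × √0.298 = 50.11 × 0.5459 = 27.355

27.35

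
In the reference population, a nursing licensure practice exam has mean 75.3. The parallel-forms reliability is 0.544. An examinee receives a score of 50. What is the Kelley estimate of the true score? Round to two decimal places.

61.54

Weight the observed score by reliability and the mean by (1 − reliability): T̂ = 0.544·50 + 0.456·75.3 = 27.200 + 34.3368 = 61.537.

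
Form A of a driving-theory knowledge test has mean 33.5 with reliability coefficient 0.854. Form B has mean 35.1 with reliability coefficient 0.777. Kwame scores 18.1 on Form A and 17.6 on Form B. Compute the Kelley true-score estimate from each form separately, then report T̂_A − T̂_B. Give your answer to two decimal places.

-1.15

T̂_A = 0.854(18.1) + 0.146(33.5) = 20.3484
T̂_B = 0.777(17.6) + 0.223(35.1) = 21.5025
T̂_A − T̂_B = -1.1541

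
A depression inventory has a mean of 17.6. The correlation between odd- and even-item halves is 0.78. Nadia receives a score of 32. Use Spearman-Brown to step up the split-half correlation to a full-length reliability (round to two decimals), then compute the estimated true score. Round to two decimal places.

Spearman-Brown: ρ = 2r/(1 + r) = 2(0.78)/(1 + 0.78) = 1.560/1.78 = 0.8764 → 0.88
T̂ = 0.88(32) + 0.12(17.6) = 28.16 + 2.112 = 30.272 → 30.27

30.27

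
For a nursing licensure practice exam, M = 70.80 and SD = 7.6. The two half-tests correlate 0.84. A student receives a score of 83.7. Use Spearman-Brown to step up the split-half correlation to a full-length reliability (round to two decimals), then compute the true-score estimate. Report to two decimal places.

82.54

Spearman-Brown: ρ = 2r/(1 + r) = 2(0.84)/(1 + 0.84) = 1.680/1.84 = 0.9130 → 0.91
T̂ = 0.91(83.7) + 0.09(70.80) = 76.167 + 6.3720 = 82.539 → 82.54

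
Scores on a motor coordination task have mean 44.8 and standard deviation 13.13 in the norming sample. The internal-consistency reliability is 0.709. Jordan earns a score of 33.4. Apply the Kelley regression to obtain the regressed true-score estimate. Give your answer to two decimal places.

36.72

Regress the observed score toward the mean by the unreliability: T̂ = 0.709·33.4 + 0.291·44.8 = 23.6806 + 13.0368 = 36.717.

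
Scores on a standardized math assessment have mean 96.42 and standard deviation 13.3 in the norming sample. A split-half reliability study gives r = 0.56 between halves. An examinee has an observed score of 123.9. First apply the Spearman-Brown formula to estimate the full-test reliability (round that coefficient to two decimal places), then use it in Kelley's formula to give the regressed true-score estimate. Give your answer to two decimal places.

Spearman-Brown: ρ = 2r/(1 + r) = 2(0.56)/(1 + 0.56) = 1.120/1.56 = 0.7179 → 0.72
T̂ = ρX + (1 − ρ)μ
  = 0.72 × 123.9 + 0.28 × 96.42
  = 89.208 + 26.9976
  = 116.206
  ≈ 116.21

116.21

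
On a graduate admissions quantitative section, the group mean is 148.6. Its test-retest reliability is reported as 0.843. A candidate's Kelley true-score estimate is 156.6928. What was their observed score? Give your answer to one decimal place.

158.2

T̂ = ρX + (1 − ρ)μ  ⇒  X = (T̂ − (1 − ρ)μ) / ρ
X = (156.6928 − 0.157 × 148.6) / 0.843 = (156.6928 − 23.3302) / 0.843 = 133.3626 / 0.843 = 158.200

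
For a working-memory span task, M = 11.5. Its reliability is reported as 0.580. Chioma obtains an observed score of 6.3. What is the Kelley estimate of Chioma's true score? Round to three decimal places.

T̂ = ρX + (1 − ρ)μ
  = 0.580 × 6.3 + 0.420 × 11.5
  = 3.6540 + 4.8300
  = 8.4840
  ≈ 8.484

8.484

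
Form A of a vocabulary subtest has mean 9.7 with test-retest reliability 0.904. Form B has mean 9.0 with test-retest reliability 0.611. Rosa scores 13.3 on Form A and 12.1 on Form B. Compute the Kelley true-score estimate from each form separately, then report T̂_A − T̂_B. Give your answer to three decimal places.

T̂_A = 0.904(13.3) + 0.096(9.7) = 12.95440
T̂_B = 0.611(12.1) + 0.389(9.0) = 10.89410
T̂_A − T̂_B = 2.06030

2.060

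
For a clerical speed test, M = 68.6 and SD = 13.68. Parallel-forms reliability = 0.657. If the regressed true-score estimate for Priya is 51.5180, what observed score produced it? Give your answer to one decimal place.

42.6

T̂ = ρX + (1 − ρ)μ  ⇒  X = (T̂ − (1 − ρ)μ) / ρ
X = (51.5180 − 0.343 × 68.6) / 0.657 = (51.5180 − 23.5298) / 0.657 = 27.9882 / 0.657 = 42.600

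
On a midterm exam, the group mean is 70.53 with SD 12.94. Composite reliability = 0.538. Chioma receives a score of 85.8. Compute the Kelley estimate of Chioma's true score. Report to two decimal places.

78.75

T̂ = ρX + (1 − ρ)μ
  = 0.538 × 85.8 + 0.462 × 70.53
  = 46.1604 + 32.58486
  = 78.745
  ≈ 78.75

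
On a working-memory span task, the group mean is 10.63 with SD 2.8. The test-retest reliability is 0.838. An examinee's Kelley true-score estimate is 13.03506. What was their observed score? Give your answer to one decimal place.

13.5

T̂ = ρX + (1 − ρ)μ  ⇒  X = (T̂ − (1 − ρ)μ) / ρ
X = (13.03506 − 0.162 × 10.63) / 0.838 = (13.03506 − 1.72206) / 0.838 = 11.31300 / 0.838 = 13.500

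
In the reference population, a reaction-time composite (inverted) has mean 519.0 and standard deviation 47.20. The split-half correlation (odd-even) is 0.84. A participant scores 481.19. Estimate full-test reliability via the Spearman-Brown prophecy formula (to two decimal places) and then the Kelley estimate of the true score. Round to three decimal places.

484.593

Spearman-Brown: ρ = 2r/(1 + r) = 2(0.84)/(1 + 0.84) = 1.680/1.84 = 0.9130 → 0.91
T̂ = ρX + (1 − ρ)μ
  = 0.91 × 481.19 + 0.09 × 519.0
  = 437.8829 + 46.710
  = 484.5929
  ≈ 484.593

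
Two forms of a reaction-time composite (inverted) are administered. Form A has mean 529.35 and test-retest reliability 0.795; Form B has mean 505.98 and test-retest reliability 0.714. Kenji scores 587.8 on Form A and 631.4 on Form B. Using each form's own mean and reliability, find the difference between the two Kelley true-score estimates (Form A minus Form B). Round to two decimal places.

-19.71

T̂_A = 0.795(587.8) + 0.205(529.35) = 575.8177
T̂_B = 0.714(631.4) + 0.286(505.98) = 595.5299
T̂_A − T̂_B = -19.7121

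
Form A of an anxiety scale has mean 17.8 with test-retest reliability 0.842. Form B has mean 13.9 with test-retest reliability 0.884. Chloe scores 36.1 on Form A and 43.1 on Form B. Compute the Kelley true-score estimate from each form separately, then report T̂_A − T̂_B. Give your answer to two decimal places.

-6.50

T̂_A = 0.842(36.1) + 0.158(17.8) = 33.2086
T̂_B = 0.884(43.1) + 0.116(13.9) = 39.7128
T̂_A − T̂_B = -6.5042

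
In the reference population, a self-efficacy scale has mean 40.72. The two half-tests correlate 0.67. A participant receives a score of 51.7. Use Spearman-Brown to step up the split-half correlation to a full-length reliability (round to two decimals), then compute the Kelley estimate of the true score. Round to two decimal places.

49.50

Spearman-Brown: ρ = 2r/(1 + r) = 2(0.67)/(1 + 0.67) = 1.340/1.67 = 0.8024 → 0.80
T̂ = ρX + (1 − ρ)μ
  = 0.80 × 51.7 + 0.20 × 40.72
  = 41.360 + 8.1440
  = 49.504
  ≈ 49.50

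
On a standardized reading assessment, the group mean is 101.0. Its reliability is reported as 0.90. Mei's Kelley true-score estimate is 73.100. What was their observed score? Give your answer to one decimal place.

70.0

T̂ = ρX + (1 − ρ)μ  ⇒  X = (T̂ − (1 − ρ)μ) / ρ
X = (73.100 − 0.10 × 101.0) / 0.90 = (73.100 − 10.100) / 0.90 = 63.000 / 0.90 = 70.000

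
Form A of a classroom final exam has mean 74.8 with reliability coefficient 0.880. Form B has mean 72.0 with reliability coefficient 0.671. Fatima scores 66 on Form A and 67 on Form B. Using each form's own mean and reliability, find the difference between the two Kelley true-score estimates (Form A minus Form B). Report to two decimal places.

-1.59

T̂_A = 0.880(66) + 0.120(74.8) = 67.0560
T̂_B = 0.671(67) + 0.329(72.0) = 68.6450
T̂_A − T̂_B = -1.5890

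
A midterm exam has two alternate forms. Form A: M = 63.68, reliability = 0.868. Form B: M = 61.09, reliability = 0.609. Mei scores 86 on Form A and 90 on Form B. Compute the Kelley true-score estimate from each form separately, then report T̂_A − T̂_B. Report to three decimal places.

4.358

T̂_A = 0.868(86) + 0.132(63.68) = 83.05376
T̂_B = 0.609(90) + 0.391(61.09) = 78.69619
T̂_A − T̂_B = 4.35757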